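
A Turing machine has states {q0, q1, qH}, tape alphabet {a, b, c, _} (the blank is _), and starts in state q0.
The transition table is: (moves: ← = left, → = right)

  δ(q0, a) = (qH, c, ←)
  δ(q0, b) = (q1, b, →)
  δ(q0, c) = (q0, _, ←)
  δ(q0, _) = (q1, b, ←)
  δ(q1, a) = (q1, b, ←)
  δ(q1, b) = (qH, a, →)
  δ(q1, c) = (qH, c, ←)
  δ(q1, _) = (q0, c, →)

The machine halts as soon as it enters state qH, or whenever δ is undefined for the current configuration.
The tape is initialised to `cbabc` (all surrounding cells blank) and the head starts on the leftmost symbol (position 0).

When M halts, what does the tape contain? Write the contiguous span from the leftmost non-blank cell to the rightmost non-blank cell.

state=q0 head=0 tape=__[c]babc   (q0,c)→(q0,_,←)
state=q0 head=-1 tape=_[_]_babc   (q0,_)→(q1,b,←)
state=q1 head=-2 tape=[_]b_babc   (q1,_)→(q0,c,→)
state=q0 head=-1 tape=c[b]_babc   (q0,b)→(q1,b,→)
state=q1 head=0 tape=cb[_]babc   (q1,_)→(q0,c,→)
state=q0 head=1 tape=cbc[b]abc   (q0,b)→(q1,b,→)
state=q1 head=2 tape=cbcb[a]bc   (q1,a)→(q1,b,←)
state=q1 head=1 tape=cbc[b]bbc   (q1,b)→(qH,a,→)
state=qH head=2 tape=cbca[b]bc
The non-blank tape span at halt is cbcabbc.

cbcabbc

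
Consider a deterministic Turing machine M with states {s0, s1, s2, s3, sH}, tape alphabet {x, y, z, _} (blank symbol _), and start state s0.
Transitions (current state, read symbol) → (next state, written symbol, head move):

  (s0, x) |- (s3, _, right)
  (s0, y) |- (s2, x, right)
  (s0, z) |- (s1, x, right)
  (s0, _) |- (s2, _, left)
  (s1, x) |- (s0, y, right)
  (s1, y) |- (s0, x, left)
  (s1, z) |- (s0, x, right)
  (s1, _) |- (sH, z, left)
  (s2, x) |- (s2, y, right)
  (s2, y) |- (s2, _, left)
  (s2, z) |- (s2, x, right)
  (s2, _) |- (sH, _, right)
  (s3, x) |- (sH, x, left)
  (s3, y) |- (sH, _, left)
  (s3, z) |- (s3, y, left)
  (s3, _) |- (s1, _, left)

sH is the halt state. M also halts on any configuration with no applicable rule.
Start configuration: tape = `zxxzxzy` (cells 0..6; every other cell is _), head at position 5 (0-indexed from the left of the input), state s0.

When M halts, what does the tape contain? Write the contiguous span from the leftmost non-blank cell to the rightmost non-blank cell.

zxxzx_x

state=s0 head=5 tape=zxxzx[z]y   (s0,z)→(s1,x,right)
state=s1 head=6 tape=zxxzxx[y]   (s1,y)→(s0,x,left)
state=s0 head=5 tape=zxxzx[x]x   (s0,x)→(s3,_,right)
state=s3 head=6 tape=zxxzx_[x]   (s3,x)→(sH,x,left)
state=sH head=5 tape=zxxzx[_]x
The non-blank tape span at halt is zxxzx_x.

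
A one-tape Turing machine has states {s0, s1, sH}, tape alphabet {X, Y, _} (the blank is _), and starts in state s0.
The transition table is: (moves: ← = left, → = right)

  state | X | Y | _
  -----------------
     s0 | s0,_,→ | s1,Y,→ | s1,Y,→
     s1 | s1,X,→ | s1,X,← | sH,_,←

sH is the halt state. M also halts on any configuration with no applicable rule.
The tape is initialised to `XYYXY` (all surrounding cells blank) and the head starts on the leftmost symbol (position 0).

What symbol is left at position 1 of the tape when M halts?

X

s0 | _[X]YYXY   read X → write _, move →, go to s0
s0 | __[Y]YXY   read Y → write Y, move →, go to s1
s1 | __Y[Y]XY   read Y → write X, move ←, go to s1
s1 | __[Y]XXY   read Y → write X, move ←, go to s1
s1 | _[_]XXXY   read _ → write _, move ←, go to sH
sH | [_]_XXXY
Cell 1 holds X when M halts.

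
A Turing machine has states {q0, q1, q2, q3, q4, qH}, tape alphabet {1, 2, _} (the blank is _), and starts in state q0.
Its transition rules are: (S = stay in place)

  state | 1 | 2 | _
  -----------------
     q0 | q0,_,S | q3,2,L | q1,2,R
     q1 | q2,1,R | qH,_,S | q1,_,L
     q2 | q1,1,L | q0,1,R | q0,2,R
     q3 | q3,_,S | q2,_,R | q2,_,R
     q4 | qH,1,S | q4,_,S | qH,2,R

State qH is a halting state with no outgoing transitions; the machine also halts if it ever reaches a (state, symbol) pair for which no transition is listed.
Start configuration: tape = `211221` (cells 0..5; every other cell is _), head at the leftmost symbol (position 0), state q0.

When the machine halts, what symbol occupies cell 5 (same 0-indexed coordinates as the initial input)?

state=q0 head=0 tape=_[2]11221_   (q0,2)→(q3,2,L)
state=q3 head=-1 tape=[_]211221_   (q3,_)→(q2,_,R)
state=q2 head=0 tape=_[2]11221_   (q2,2)→(q0,1,R)
state=q0 head=1 tape=_1[1]1221_   (q0,1)→(q0,_,S)
state=q0 head=1 tape=_1[_]1221_   (q0,_)→(q1,2,R)
state=q1 head=2 tape=_12[1]221_   (q1,1)→(q2,1,R)
state=q2 head=3 tape=_121[2]21_   (q2,2)→(q0,1,R)
state=q0 head=4 tape=_1211[2]1_   (q0,2)→(q3,2,L)
state=q3 head=3 tape=_121[1]21_   (q3,1)→(q3,_,S)
state=q3 head=3 tape=_121[_]21_   (q3,_)→(q2,_,R)
state=q2 head=4 tape=_121_[2]1_   (q2,2)→(q0,1,R)
state=q0 head=5 tape=_121_1[1]_   (q0,1)→(q0,_,S)
state=q0 head=5 tape=_121_1[_]_   (q0,_)→(q1,2,R)
state=q1 head=6 tape=_121_12[_]   (q1,_)→(q1,_,L)
state=q1 head=5 tape=_121_1[2]_   (q1,2)→(qH,_,S)
state=qH head=5 tape=_121_1[_]_
Cell 5 holds _ when M halts.

_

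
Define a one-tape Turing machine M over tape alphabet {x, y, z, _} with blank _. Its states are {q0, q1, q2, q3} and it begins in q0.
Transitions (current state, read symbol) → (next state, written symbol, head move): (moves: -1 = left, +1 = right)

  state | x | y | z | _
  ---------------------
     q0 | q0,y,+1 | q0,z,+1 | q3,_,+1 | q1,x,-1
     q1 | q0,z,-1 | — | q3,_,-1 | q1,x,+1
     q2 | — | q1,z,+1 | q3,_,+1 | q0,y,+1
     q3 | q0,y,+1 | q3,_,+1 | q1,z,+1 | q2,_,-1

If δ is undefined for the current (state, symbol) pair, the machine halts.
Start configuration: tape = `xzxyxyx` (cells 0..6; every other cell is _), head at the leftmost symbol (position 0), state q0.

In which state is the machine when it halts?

state=q0 head=0 tape=[x]zxyxyx_   (q0,x)→(q0,y,+1)
state=q0 head=1 tape=y[z]xyxyx_   (q0,z)→(q3,_,+1)
state=q3 head=2 tape=y_[x]yxyx_   (q3,x)→(q0,y,+1)
state=q0 head=3 tape=y_y[y]xyx_   (q0,y)→(q0,z,+1)
state=q0 head=4 tape=y_yz[x]yx_   (q0,x)→(q0,y,+1)
state=q0 head=5 tape=y_yzy[y]x_   (q0,y)→(q0,z,+1)
state=q0 head=6 tape=y_yzyz[x]_   (q0,x)→(q0,y,+1)
state=q0 head=7 tape=y_yzyzy[_]   (q0,_)→(q1,x,-1)
state=q1 head=6 tape=y_yzyz[y]x
No transition is defined for (q1, y); M halts in state q1.

q1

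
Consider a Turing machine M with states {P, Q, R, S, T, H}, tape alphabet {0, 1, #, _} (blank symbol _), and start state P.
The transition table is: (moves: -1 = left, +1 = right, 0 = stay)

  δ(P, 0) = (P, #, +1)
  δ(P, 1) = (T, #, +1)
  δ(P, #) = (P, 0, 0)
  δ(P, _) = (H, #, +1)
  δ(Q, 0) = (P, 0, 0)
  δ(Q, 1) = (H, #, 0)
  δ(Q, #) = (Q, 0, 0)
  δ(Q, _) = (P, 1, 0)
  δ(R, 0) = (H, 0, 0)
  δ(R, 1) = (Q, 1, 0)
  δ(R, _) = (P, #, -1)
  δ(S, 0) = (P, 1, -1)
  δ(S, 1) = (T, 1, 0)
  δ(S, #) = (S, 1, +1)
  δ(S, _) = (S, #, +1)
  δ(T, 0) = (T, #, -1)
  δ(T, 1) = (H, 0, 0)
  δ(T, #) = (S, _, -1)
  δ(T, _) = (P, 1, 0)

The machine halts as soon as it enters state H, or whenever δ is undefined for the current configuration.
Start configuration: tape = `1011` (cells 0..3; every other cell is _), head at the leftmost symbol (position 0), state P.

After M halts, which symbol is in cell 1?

state=P head=0 tape=_[1]011   (P,1)→(T,#,+1)
state=T head=1 tape=_#[0]11   (T,0)→(T,#,-1)
state=T head=0 tape=_[#]#11   (T,#)→(S,_,-1)
state=S head=-1 tape=[_]_#11   (S,_)→(S,#,+1)
state=S head=0 tape=#[_]#11   (S,_)→(S,#,+1)
state=S head=1 tape=##[#]11   (S,#)→(S,1,+1)
state=S head=2 tape=##1[1]1   (S,1)→(T,1,0)
state=T head=2 tape=##1[1]1   (T,1)→(H,0,0)
state=H head=2 tape=##1[0]1
Cell 1 holds 1 when M halts.

1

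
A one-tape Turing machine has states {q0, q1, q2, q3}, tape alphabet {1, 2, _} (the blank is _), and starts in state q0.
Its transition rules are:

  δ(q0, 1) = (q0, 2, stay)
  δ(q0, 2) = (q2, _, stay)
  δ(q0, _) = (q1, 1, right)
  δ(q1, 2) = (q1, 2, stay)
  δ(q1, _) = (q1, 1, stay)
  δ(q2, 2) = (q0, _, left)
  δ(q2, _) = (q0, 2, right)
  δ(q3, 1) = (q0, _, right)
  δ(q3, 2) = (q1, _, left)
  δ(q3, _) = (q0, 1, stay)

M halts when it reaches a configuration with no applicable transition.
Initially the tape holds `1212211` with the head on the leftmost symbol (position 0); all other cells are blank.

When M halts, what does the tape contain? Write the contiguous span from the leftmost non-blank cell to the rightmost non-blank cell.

q0 | [1]212211__   read 1 → write 2, move stay, go to q0
q0 | [2]212211__   read 2 → write _, move stay, go to q2
q2 | [_]212211__   read _ → write 2, move right, go to q0
q0 | 2[2]12211__   read 2 → write _, move stay, go to q2
q2 | 2[_]12211__   read _ → write 2, move right, go to q0
q0 | 22[1]2211__   read 1 → write 2, move stay, go to q0
q0 | 22[2]2211__   read 2 → write _, move stay, go to q2
q2 | 22[_]2211__   read _ → write 2, move right, go to q0
q0 | 222[2]211__   read 2 → write _, move stay, go to q2
q2 | 222[_]211__   read _ → write 2, move right, go to q0
q0 | 2222[2]11__   read 2 → write _, move stay, go to q2
q2 | 2222[_]11__   read _ → write 2, move right, go to q0
q0 | 22222[1]1__   read 1 → write 2, move stay, go to q0
q0 | 22222[2]1__   read 2 → write _, move stay, go to q2
q2 | 22222[_]1__   read _ → write 2, move right, go to q0
q0 | 222222[1]__   read 1 → write 2, move stay, go to q0
q0 | 222222[2]__   read 2 → write _, move stay, go to q2
q2 | 222222[_]__   read _ → write 2, move right, go to q0
q0 | 2222222[_]_   read _ → write 1, move right, go to q1
q1 | 22222221[_]   read _ → write 1, move stay, go to q1
q1 | 22222221[1]
The non-blank tape span at halt is 222222211.

222222211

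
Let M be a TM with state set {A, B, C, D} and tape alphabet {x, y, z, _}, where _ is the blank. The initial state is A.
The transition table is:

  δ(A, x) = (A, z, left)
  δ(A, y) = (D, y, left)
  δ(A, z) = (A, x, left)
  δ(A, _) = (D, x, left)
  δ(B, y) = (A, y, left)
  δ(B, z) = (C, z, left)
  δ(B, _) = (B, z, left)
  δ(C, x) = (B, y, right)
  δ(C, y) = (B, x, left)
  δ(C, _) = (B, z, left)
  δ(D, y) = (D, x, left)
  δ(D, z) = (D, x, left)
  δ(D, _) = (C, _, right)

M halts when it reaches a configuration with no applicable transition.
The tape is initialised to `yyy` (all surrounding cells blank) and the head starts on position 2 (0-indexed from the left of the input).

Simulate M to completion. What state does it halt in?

B

state=A head=2 tape=_yy[y]   (A,y)→(D,y,left)
state=D head=1 tape=_y[y]y   (D,y)→(D,x,left)
state=D head=0 tape=_[y]xy   (D,y)→(D,x,left)
state=D head=-1 tape=[_]xxy   (D,_)→(C,_,right)
state=C head=0 tape=_[x]xy   (C,x)→(B,y,right)
state=B head=1 tape=_y[x]y
No transition is defined for (B, x); M halts in state B.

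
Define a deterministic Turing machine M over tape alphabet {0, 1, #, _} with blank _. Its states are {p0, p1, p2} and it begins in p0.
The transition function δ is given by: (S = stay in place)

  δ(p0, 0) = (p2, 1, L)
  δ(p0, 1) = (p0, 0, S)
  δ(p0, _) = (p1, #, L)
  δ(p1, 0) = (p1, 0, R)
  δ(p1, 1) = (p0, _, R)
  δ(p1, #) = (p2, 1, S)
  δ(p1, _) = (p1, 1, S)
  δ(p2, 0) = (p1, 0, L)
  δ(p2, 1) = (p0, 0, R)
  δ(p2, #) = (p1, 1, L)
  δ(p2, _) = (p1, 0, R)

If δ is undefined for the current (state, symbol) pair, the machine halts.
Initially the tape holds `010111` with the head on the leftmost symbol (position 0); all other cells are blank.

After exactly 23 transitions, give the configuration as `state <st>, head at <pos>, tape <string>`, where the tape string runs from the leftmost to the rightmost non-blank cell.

state p1, head at 5, tape 000000_#

state=p0 head=0 tape=_[0]10111_   (p0,0)→(p2,1,L)
state=p2 head=-1 tape=[_]110111_   (p2,_)→(p1,0,R)
state=p1 head=0 tape=0[1]10111_   (p1,1)→(p0,_,R)
state=p0 head=1 tape=0_[1]0111_   (p0,1)→(p0,0,S)
state=p0 head=1 tape=0_[0]0111_   (p0,0)→(p2,1,L)
state=p2 head=0 tape=0[_]10111_   (p2,_)→(p1,0,R)
state=p1 head=1 tape=00[1]0111_   (p1,1)→(p0,_,R)
state=p0 head=2 tape=00_[0]111_   (p0,0)→(p2,1,L)
state=p2 head=1 tape=00[_]1111_   (p2,_)→(p1,0,R)
state=p1 head=2 tape=000[1]111_   (p1,1)→(p0,_,R)
state=p0 head=3 tape=000_[1]11_   (p0,1)→(p0,0,S)
state=p0 head=3 tape=000_[0]11_   (p0,0)→(p2,1,L)
state=p2 head=2 tape=000[_]111_   (p2,_)→(p1,0,R)
state=p1 head=3 tape=0000[1]11_   (p1,1)→(p0,_,R)
state=p0 head=4 tape=0000_[1]1_   (p0,1)→(p0,0,S)
state=p0 head=4 tape=0000_[0]1_   (p0,0)→(p2,1,L)
state=p2 head=3 tape=0000[_]11_   (p2,_)→(p1,0,R)
state=p1 head=4 tape=00000[1]1_   (p1,1)→(p0,_,R)
state=p0 head=5 tape=00000_[1]_   (p0,1)→(p0,0,S)
state=p0 head=5 tape=00000_[0]_   (p0,0)→(p2,1,L)
state=p2 head=4 tape=00000[_]1_   (p2,_)→(p1,0,R)
state=p1 head=5 tape=000000[1]_   (p1,1)→(p0,_,R)
state=p0 head=6 tape=000000_[_]   (p0,_)→(p1,#,L)
state=p1 head=5 tape=000000[_]#
After 23 steps: state p1, head at 5, tape 000000_#.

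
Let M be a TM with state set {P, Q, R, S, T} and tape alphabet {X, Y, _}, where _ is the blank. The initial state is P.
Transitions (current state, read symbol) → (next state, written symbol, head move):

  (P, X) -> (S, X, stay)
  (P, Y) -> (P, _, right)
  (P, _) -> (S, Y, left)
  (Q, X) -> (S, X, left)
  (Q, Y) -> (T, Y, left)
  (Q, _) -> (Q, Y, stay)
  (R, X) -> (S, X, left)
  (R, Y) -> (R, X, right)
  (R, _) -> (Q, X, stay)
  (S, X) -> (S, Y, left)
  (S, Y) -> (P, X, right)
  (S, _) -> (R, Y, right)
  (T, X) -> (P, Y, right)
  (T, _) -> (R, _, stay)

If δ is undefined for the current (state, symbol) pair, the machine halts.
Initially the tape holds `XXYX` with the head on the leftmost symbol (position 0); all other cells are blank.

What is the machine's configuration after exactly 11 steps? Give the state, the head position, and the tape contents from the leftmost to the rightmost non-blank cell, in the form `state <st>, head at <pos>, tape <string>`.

state R, head at 1, tape XYYYX

state=P head=0 tape=_[X]XYX   (P,X)→(S,X,stay)
state=S head=0 tape=_[X]XYX   (S,X)→(S,Y,left)
state=S head=-1 tape=[_]YXYX   (S,_)→(R,Y,right)
state=R head=0 tape=Y[Y]XYX   (R,Y)→(R,X,right)
state=R head=1 tape=YX[X]YX   (R,X)→(S,X,left)
state=S head=0 tape=Y[X]XYX   (S,X)→(S,Y,left)
state=S head=-1 tape=[Y]YXYX   (S,Y)→(P,X,right)
state=P head=0 tape=X[Y]XYX   (P,Y)→(P,_,right)
state=P head=1 tape=X_[X]YX   (P,X)→(S,X,stay)
state=S head=1 tape=X_[X]YX   (S,X)→(S,Y,left)
state=S head=0 tape=X[_]YYX   (S,_)→(R,Y,right)
state=R head=1 tape=XY[Y]YX
After 11 steps: state R, head at 1, tape XYYYX.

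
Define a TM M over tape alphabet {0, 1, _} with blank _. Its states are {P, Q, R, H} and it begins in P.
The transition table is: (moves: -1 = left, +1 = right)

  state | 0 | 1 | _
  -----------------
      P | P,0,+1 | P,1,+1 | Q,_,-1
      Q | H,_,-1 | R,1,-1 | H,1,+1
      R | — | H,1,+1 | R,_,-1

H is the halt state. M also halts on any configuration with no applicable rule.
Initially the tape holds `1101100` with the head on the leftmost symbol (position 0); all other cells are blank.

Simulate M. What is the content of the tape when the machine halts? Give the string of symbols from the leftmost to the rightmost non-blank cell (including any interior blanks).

110110

P | [1]101100_   read 1 → write 1, move +1, go to P
P | 1[1]01100_   read 1 → write 1, move +1, go to P
P | 11[0]1100_   read 0 → write 0, move +1, go to P
P | 110[1]100_   read 1 → write 1, move +1, go to P
P | 1101[1]00_   read 1 → write 1, move +1, go to P
P | 11011[0]0_   read 0 → write 0, move +1, go to P
P | 110110[0]_   read 0 → write 0, move +1, go to P
P | 1101100[_]   read _ → write _, move -1, go to Q
Q | 110110[0]_   read 0 → write _, move -1, go to H
H | 11011[0]__
The non-blank tape span at halt is 110110.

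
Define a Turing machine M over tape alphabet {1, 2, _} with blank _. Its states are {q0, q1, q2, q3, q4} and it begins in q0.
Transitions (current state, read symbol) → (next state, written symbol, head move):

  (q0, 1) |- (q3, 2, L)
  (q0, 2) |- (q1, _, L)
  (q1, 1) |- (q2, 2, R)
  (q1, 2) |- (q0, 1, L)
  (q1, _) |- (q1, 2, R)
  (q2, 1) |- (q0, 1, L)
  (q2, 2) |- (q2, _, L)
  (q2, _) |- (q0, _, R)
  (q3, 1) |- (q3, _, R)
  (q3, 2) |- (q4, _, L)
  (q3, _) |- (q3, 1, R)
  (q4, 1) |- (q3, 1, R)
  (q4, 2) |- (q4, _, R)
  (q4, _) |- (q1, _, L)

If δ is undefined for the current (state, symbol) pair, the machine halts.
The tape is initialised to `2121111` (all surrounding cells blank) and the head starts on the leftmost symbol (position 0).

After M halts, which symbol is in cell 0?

_

state=q0 head=0 tape=__[2]121111   (q0,2)→(q1,_,L)
state=q1 head=-1 tape=_[_]_121111   (q1,_)→(q1,2,R)
state=q1 head=0 tape=_2[_]121111   (q1,_)→(q1,2,R)
state=q1 head=1 tape=_22[1]21111   (q1,1)→(q2,2,R)
state=q2 head=2 tape=_222[2]1111   (q2,2)→(q2,_,L)
state=q2 head=1 tape=_22[2]_1111   (q2,2)→(q2,_,L)
state=q2 head=0 tape=_2[2]__1111   (q2,2)→(q2,_,L)
state=q2 head=-1 tape=_[2]___1111   (q2,2)→(q2,_,L)
state=q2 head=-2 tape=[_]____1111   (q2,_)→(q0,_,R)
state=q0 head=-1 tape=_[_]___1111
Cell 0 holds _ when M halts.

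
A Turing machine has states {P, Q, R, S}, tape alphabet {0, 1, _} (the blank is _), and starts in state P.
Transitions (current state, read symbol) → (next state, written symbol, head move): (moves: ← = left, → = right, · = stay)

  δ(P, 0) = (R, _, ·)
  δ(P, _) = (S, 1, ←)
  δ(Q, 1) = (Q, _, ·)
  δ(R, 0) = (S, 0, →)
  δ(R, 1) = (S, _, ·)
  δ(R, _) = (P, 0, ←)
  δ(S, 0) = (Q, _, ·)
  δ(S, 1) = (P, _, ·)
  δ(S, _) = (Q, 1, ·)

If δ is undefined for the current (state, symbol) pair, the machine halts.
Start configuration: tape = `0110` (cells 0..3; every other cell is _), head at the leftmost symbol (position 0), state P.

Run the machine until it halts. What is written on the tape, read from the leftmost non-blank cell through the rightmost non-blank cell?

P | __[0]110   read 0 → write _, move ·, go to R
R | __[_]110   read _ → write 0, move ←, go to P
P | _[_]0110   read _ → write 1, move ←, go to S
S | [_]10110   read _ → write 1, move ·, go to Q
Q | [1]10110   read 1 → write _, move ·, go to Q
Q | [_]10110
The non-blank tape span at halt is 10110.

10110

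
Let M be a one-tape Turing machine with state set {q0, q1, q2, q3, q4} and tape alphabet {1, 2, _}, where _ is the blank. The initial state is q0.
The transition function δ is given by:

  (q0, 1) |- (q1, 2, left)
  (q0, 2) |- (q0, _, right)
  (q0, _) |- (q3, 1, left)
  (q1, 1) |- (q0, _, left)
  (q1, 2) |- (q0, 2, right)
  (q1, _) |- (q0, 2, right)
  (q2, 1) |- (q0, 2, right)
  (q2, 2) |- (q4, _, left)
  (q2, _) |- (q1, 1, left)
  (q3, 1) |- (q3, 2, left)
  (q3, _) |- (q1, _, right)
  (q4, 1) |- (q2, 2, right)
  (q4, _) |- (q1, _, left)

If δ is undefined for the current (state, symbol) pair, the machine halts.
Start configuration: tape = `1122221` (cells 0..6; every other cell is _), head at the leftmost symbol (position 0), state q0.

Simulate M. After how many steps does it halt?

17

q0 | _[1]122221_   read 1 → write 2, move left, go to q1
q1 | [_]2122221_   read _ → write 2, move right, go to q0
q0 | 2[2]122221_   read 2 → write _, move right, go to q0
q0 | 2_[1]22221_   read 1 → write 2, move left, go to q1
q1 | 2[_]222221_   read _ → write 2, move right, go to q0
q0 | 22[2]22221_   read 2 → write _, move right, go to q0
q0 | 22_[2]2221_   read 2 → write _, move right, go to q0
q0 | 22__[2]221_   read 2 → write _, move right, go to q0
q0 | 22___[2]21_   read 2 → write _, move right, go to q0
q0 | 22____[2]1_   read 2 → write _, move right, go to q0
q0 | 22_____[1]_   read 1 → write 2, move left, go to q1
q1 | 22____[_]2_   read _ → write 2, move right, go to q0
q0 | 22____2[2]_   read 2 → write _, move right, go to q0
q0 | 22____2_[_]   read _ → write 1, move left, go to q3
q3 | 22____2[_]1   read _ → write _, move right, go to q1
q1 | 22____2_[1]   read 1 → write _, move left, go to q0
q0 | 22____2[_]_   read _ → write 1, move left, go to q3
q3 | 22____[2]1_
M halts after 17 transitions.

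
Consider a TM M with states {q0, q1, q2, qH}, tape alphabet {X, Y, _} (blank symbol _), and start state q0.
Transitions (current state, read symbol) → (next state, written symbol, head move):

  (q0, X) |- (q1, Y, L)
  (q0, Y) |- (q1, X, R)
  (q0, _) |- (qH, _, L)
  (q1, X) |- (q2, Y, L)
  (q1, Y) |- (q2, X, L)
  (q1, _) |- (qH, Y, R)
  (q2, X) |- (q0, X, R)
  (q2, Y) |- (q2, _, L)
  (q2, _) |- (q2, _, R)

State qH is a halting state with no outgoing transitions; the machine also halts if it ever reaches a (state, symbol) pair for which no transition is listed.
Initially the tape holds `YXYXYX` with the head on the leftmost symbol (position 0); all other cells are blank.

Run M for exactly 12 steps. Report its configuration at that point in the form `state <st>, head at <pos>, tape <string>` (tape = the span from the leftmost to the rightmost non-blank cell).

state q0, head at 2, tape XXXXYX

state=q0 head=0 tape=[Y]XYXYX   (q0,Y)→(q1,X,R)
state=q1 head=1 tape=X[X]YXYX   (q1,X)→(q2,Y,L)
state=q2 head=0 tape=[X]YYXYX   (q2,X)→(q0,X,R)
state=q0 head=1 tape=X[Y]YXYX   (q0,Y)→(q1,X,R)
state=q1 head=2 tape=XX[Y]XYX   (q1,Y)→(q2,X,L)
state=q2 head=1 tape=X[X]XXYX   (q2,X)→(q0,X,R)
state=q0 head=2 tape=XX[X]XYX   (q0,X)→(q1,Y,L)
state=q1 head=1 tape=X[X]YXYX   (q1,X)→(q2,Y,L)
state=q2 head=0 tape=[X]YYXYX   (q2,X)→(q0,X,R)
state=q0 head=1 tape=X[Y]YXYX   (q0,Y)→(q1,X,R)
state=q1 head=2 tape=XX[Y]XYX   (q1,Y)→(q2,X,L)
state=q2 head=1 tape=X[X]XXYX   (q2,X)→(q0,X,R)
state=q0 head=2 tape=XX[X]XYX
After 12 steps: state q0, head at 2, tape XXXXYX.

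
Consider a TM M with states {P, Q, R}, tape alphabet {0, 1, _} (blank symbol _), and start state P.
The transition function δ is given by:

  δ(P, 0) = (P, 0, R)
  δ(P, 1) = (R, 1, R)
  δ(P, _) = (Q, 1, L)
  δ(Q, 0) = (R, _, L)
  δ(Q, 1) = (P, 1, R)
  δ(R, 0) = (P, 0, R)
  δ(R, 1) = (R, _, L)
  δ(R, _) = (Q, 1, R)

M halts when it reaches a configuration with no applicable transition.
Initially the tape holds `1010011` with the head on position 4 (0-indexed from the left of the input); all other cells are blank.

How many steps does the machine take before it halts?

P | _1010[0]11   read 0 → write 0, move R, go to P
P | _10100[1]1   read 1 → write 1, move R, go to R
R | _101001[1]   read 1 → write _, move L, go to R
R | _10100[1]_   read 1 → write _, move L, go to R
R | _1010[0]__   read 0 → write 0, move R, go to P
P | _10100[_]_   read _ → write 1, move L, go to Q
Q | _1010[0]1_   read 0 → write _, move L, go to R
R | _101[0]_1_   read 0 → write 0, move R, go to P
P | _1010[_]1_   read _ → write 1, move L, go to Q
Q | _101[0]11_   read 0 → write _, move L, go to R
R | _10[1]_11_   read 1 → write _, move L, go to R
R | _1[0]__11_   read 0 → write 0, move R, go to P
P | _10[_]_11_   read _ → write 1, move L, go to Q
Q | _1[0]1_11_   read 0 → write _, move L, go to R
R | _[1]_1_11_   read 1 → write _, move L, go to R
R | [_]__1_11_   read _ → write 1, move R, go to Q
Q | 1[_]_1_11_
M halts after 16 transitions.

16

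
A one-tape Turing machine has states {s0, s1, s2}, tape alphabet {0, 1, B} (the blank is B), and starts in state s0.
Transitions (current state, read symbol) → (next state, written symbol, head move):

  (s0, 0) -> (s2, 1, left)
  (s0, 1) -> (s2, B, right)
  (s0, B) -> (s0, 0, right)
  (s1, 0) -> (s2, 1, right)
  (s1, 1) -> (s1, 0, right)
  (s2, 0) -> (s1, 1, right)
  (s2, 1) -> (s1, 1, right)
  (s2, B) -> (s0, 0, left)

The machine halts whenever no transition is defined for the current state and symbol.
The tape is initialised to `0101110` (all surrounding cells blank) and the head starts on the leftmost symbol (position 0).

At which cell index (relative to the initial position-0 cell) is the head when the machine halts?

s0 | BB[0]101110BB   read 0 → write 1, move left, go to s2
s2 | B[B]1101110BB   read B → write 0, move left, go to s0
s0 | [B]01101110BB   read B → write 0, move right, go to s0
s0 | 0[0]1101110BB   read 0 → write 1, move left, go to s2
s2 | [0]11101110BB   read 0 → write 1, move right, go to s1
s1 | 1[1]1101110BB   read 1 → write 0, move right, go to s1
s1 | 10[1]101110BB   read 1 → write 0, move right, go to s1
s1 | 100[1]01110BB   read 1 → write 0, move right, go to s1
s1 | 1000[0]1110BB   read 0 → write 1, move right, go to s2
s2 | 10001[1]110BB   read 1 → write 1, move right, go to s1
s1 | 100011[1]10BB   read 1 → write 0, move right, go to s1
s1 | 1000110[1]0BB   read 1 → write 0, move right, go to s1
s1 | 10001100[0]BB   read 0 → write 1, move right, go to s2
s2 | 100011001[B]B   read B → write 0, move left, go to s0
s0 | 10001100[1]0B   read 1 → write B, move right, go to s2
s2 | 10001100B[0]B   read 0 → write 1, move right, go to s1
s1 | 10001100B1[B]
At halt the head is at cell 8.

8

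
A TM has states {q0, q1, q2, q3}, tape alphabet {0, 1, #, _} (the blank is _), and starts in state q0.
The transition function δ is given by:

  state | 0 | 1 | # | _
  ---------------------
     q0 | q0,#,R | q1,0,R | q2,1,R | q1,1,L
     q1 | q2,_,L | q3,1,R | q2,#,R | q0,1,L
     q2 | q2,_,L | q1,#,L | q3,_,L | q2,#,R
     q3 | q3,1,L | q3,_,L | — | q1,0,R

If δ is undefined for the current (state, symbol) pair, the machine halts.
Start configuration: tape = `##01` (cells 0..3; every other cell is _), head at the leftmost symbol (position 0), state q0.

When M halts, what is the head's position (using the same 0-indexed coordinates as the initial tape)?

-1

state=q0 head=0 tape=_[#]#01   (q0,#)→(q2,1,R)
state=q2 head=1 tape=_1[#]01   (q2,#)→(q3,_,L)
state=q3 head=0 tape=_[1]_01   (q3,1)→(q3,_,L)
state=q3 head=-1 tape=[_]__01   (q3,_)→(q1,0,R)
state=q1 head=0 tape=0[_]_01   (q1,_)→(q0,1,L)
state=q0 head=-1 tape=[0]1_01   (q0,0)→(q0,#,R)
state=q0 head=0 tape=#[1]_01   (q0,1)→(q1,0,R)
state=q1 head=1 tape=#0[_]01   (q1,_)→(q0,1,L)
state=q0 head=0 tape=#[0]101   (q0,0)→(q0,#,R)
state=q0 head=1 tape=##[1]01   (q0,1)→(q1,0,R)
state=q1 head=2 tape=##0[0]1   (q1,0)→(q2,_,L)
state=q2 head=1 tape=##[0]_1   (q2,0)→(q2,_,L)
state=q2 head=0 tape=#[#]__1   (q2,#)→(q3,_,L)
state=q3 head=-1 tape=[#]___1
At halt the head is at cell -1.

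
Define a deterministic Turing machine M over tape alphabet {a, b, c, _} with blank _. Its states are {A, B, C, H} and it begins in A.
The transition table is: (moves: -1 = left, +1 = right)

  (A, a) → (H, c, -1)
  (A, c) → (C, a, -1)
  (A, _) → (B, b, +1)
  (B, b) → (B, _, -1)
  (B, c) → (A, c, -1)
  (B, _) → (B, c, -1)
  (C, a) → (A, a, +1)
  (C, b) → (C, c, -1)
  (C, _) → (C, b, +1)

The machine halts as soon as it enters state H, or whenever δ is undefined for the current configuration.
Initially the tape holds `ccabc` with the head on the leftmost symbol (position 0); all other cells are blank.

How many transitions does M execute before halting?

A | _[c]cabc   read c → write a, move -1, go to C
C | [_]acabc   read _ → write b, move +1, go to C
C | b[a]cabc   read a → write a, move +1, go to A
A | ba[c]abc   read c → write a, move -1, go to C
C | b[a]aabc   read a → write a, move +1, go to A
A | ba[a]abc   read a → write c, move -1, go to H
H | b[a]cabc
M halts after 6 transitions.

6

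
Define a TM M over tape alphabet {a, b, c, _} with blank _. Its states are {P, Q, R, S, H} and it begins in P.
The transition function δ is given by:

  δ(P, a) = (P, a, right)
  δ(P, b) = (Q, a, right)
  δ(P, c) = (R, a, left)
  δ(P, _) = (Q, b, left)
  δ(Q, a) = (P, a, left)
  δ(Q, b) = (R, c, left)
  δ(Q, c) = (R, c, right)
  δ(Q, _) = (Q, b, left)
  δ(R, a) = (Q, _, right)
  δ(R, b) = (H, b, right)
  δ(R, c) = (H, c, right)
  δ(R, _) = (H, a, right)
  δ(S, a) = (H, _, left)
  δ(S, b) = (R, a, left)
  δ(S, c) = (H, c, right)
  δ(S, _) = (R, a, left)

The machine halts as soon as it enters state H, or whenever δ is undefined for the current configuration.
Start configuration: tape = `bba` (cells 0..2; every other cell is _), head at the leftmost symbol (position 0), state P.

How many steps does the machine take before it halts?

P | [b]ba_   read b → write a, move right, go to Q
Q | a[b]a_   read b → write c, move left, go to R
R | [a]ca_   read a → write _, move right, go to Q
Q | _[c]a_   read c → write c, move right, go to R
R | _c[a]_   read a → write _, move right, go to Q
Q | _c_[_]   read _ → write b, move left, go to Q
Q | _c[_]b   read _ → write b, move left, go to Q
Q | _[c]bb   read c → write c, move right, go to R
R | _c[b]b   read b → write b, move right, go to H
H | _cb[b]
M halts after 9 transitions.

9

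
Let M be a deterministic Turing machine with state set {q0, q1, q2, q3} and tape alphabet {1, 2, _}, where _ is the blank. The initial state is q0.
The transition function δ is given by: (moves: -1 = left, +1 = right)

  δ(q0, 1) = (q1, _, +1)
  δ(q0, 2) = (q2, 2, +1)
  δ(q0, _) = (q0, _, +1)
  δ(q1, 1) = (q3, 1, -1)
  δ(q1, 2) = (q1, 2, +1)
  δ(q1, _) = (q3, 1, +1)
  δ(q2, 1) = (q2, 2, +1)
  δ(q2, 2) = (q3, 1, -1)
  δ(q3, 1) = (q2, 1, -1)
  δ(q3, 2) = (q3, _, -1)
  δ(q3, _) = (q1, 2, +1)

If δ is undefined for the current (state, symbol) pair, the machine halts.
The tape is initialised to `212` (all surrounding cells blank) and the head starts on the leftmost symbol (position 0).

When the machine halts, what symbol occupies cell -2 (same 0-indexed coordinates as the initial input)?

q0 | ___[2]12   read 2 → write 2, move +1, go to q2
q2 | ___2[1]2   read 1 → write 2, move +1, go to q2
q2 | ___22[2]   read 2 → write 1, move -1, go to q3
q3 | ___2[2]1   read 2 → write _, move -1, go to q3
q3 | ___[2]_1   read 2 → write _, move -1, go to q3
q3 | __[_]__1   read _ → write 2, move +1, go to q1
q1 | __2[_]_1   read _ → write 1, move +1, go to q3
q3 | __21[_]1   read _ → write 2, move +1, go to q1
q1 | __212[1]   read 1 → write 1, move -1, go to q3
q3 | __21[2]1   read 2 → write _, move -1, go to q3
q3 | __2[1]_1   read 1 → write 1, move -1, go to q2
q2 | __[2]1_1   read 2 → write 1, move -1, go to q3
q3 | _[_]11_1   read _ → write 2, move +1, go to q1
q1 | _2[1]1_1   read 1 → write 1, move -1, go to q3
q3 | _[2]11_1   read 2 → write _, move -1, go to q3
q3 | [_]_11_1   read _ → write 2, move +1, go to q1
q1 | 2[_]11_1   read _ → write 1, move +1, go to q3
q3 | 21[1]1_1   read 1 → write 1, move -1, go to q2
q2 | 2[1]11_1   read 1 → write 2, move +1, go to q2
q2 | 22[1]1_1   read 1 → write 2, move +1, go to q2
q2 | 222[1]_1   read 1 → write 2, move +1, go to q2
q2 | 2222[_]1
Cell -2 holds 2 when M halts.

2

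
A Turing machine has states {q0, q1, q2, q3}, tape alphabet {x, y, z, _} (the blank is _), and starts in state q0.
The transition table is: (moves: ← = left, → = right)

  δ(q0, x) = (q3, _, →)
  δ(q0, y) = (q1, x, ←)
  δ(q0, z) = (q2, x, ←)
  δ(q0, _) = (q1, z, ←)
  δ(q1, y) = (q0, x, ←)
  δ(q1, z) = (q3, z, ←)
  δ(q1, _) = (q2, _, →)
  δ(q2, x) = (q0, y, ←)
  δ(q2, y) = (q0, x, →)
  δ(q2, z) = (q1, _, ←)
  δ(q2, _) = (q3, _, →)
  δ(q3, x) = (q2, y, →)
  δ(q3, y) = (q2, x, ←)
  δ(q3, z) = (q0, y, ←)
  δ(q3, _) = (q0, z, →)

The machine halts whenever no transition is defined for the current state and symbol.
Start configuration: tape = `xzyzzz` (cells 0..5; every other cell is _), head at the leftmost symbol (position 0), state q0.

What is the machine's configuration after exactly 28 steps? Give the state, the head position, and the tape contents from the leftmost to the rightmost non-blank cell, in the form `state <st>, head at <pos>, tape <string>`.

q0 | _[x]zyzzz   read x → write _, move →, go to q3
q3 | __[z]yzzz   read z → write y, move ←, go to q0
q0 | _[_]yyzzz   read _ → write z, move ←, go to q1
q1 | [_]zyyzzz   read _ → write _, move →, go to q2
q2 | _[z]yyzzz   read z → write _, move ←, go to q1
q1 | [_]_yyzzz   read _ → write _, move →, go to q2
q2 | _[_]yyzzz   read _ → write _, move →, go to q3
q3 | __[y]yzzz   read y → write x, move ←, go to q2
q2 | _[_]xyzzz   read _ → write _, move →, go to q3
q3 | __[x]yzzz   read x → write y, move →, go to q2
q2 | __y[y]zzz   read y → write x, move →, go to q0
q0 | __yx[z]zz   read z → write x, move ←, go to q2
q2 | __y[x]xzz   read x → write y, move ←, go to q0
q0 | __[y]yxzz   read y → write x, move ←, go to q1
q1 | _[_]xyxzz   read _ → write _, move →, go to q2
q2 | __[x]yxzz   read x → write y, move ←, go to q0
q0 | _[_]yyxzz   read _ → write z, move ←, go to q1
q1 | [_]zyyxzz   read _ → write _, move →, go to q2
q2 | _[z]yyxzz   read z → write _, move ←, go to q1
q1 | [_]_yyxzz   read _ → write _, move →, go to q2
q2 | _[_]yyxzz   read _ → write _, move →, go to q3
q3 | __[y]yxzz   read y → write x, move ←, go to q2
q2 | _[_]xyxzz   read _ → write _, move →, go to q3
q3 | __[x]yxzz   read x → write y, move →, go to q2
q2 | __y[y]xzz   read y → write x, move →, go to q0
q0 | __yx[x]zz   read x → write _, move →, go to q3
q3 | __yx_[z]z   read z → write y, move ←, go to q0
q0 | __yx[_]yz   read _ → write z, move ←, go to q1
q1 | __y[x]zyz
After 28 steps: state q1, head at 2, tape yxzyz.

state q1, head at 2, tape yxzyz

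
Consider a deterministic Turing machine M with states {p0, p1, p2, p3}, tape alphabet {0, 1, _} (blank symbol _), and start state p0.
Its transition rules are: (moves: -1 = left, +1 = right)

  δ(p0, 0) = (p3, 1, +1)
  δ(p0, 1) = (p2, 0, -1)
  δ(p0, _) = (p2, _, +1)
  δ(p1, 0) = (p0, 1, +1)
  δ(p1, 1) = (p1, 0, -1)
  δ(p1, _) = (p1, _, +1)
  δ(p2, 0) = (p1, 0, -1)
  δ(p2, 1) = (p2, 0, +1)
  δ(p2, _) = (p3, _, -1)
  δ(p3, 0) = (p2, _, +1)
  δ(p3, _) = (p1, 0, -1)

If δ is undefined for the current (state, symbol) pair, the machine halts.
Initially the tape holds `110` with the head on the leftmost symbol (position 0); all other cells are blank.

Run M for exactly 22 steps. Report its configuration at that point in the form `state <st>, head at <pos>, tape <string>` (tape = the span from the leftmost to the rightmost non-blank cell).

state p3, head at 2, tape 1_110

state=p0 head=0 tape=___[1]10_   (p0,1)→(p2,0,-1)
state=p2 head=-1 tape=__[_]010_   (p2,_)→(p3,_,-1)
state=p3 head=-2 tape=_[_]_010_   (p3,_)→(p1,0,-1)
state=p1 head=-3 tape=[_]0_010_   (p1,_)→(p1,_,+1)
state=p1 head=-2 tape=_[0]_010_   (p1,0)→(p0,1,+1)
state=p0 head=-1 tape=_1[_]010_   (p0,_)→(p2,_,+1)
state=p2 head=0 tape=_1_[0]10_   (p2,0)→(p1,0,-1)
state=p1 head=-1 tape=_1[_]010_   (p1,_)→(p1,_,+1)
state=p1 head=0 tape=_1_[0]10_   (p1,0)→(p0,1,+1)
state=p0 head=1 tape=_1_1[1]0_   (p0,1)→(p2,0,-1)
state=p2 head=0 tape=_1_[1]00_   (p2,1)→(p2,0,+1)
state=p2 head=1 tape=_1_0[0]0_   (p2,0)→(p1,0,-1)
state=p1 head=0 tape=_1_[0]00_   (p1,0)→(p0,1,+1)
state=p0 head=1 tape=_1_1[0]0_   (p0,0)→(p3,1,+1)
state=p3 head=2 tape=_1_11[0]_   (p3,0)→(p2,_,+1)
state=p2 head=3 tape=_1_11_[_]   (p2,_)→(p3,_,-1)
state=p3 head=2 tape=_1_11[_]_   (p3,_)→(p1,0,-1)
state=p1 head=1 tape=_1_1[1]0_   (p1,1)→(p1,0,-1)
state=p1 head=0 tape=_1_[1]00_   (p1,1)→(p1,0,-1)
state=p1 head=-1 tape=_1[_]000_   (p1,_)→(p1,_,+1)
state=p1 head=0 tape=_1_[0]00_   (p1,0)→(p0,1,+1)
state=p0 head=1 tape=_1_1[0]0_   (p0,0)→(p3,1,+1)
state=p3 head=2 tape=_1_11[0]_
After 22 steps: state p3, head at 2, tape 1_110.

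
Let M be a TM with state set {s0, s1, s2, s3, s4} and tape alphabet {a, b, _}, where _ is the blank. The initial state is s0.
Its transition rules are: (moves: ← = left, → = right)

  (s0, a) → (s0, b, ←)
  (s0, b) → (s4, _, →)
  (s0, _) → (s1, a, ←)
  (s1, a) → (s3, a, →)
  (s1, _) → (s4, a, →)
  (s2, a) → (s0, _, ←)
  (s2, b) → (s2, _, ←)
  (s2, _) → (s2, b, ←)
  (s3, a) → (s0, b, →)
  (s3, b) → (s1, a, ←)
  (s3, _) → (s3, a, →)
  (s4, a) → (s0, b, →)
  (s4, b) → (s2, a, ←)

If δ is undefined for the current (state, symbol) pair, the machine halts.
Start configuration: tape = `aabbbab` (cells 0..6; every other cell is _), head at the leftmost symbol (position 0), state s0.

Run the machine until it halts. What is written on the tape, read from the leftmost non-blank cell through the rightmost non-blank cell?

s0 | ____[a]abbbab   read a → write b, move ←, go to s0
s0 | ___[_]babbbab   read _ → write a, move ←, go to s1
s1 | __[_]ababbbab   read _ → write a, move →, go to s4
s4 | __a[a]babbbab   read a → write b, move →, go to s0
s0 | __ab[b]abbbab   read b → write _, move →, go to s4
s4 | __ab_[a]bbbab   read a → write b, move →, go to s0
s0 | __ab_b[b]bbab   read b → write _, move →, go to s4
s4 | __ab_b_[b]bab   read b → write a, move ←, go to s2
s2 | __ab_b[_]abab   read _ → write b, move ←, go to s2
s2 | __ab_[b]babab   read b → write _, move ←, go to s2
s2 | __ab[_]_babab   read _ → write b, move ←, go to s2
s2 | __a[b]b_babab   read b → write _, move ←, go to s2
s2 | __[a]_b_babab   read a → write _, move ←, go to s0
s0 | _[_]__b_babab   read _ → write a, move ←, go to s1
s1 | [_]a__b_babab   read _ → write a, move →, go to s4
s4 | a[a]__b_babab   read a → write b, move →, go to s0
s0 | ab[_]_b_babab   read _ → write a, move ←, go to s1
s1 | a[b]a_b_babab
The non-blank tape span at halt is aba_b_babab.

aba_b_babab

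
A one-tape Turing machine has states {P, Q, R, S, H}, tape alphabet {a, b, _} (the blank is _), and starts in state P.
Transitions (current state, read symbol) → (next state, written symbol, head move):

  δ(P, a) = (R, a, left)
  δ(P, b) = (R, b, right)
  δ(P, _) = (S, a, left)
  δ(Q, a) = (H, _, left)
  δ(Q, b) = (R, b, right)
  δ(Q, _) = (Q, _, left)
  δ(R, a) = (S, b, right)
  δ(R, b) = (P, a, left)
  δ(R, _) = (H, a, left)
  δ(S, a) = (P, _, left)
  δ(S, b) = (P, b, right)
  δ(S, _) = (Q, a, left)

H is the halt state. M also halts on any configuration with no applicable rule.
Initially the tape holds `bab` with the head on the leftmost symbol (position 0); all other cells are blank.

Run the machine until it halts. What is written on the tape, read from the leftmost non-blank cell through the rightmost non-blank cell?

bbba

state=P head=0 tape=[b]ab_   (P,b)→(R,b,right)
state=R head=1 tape=b[a]b_   (R,a)→(S,b,right)
state=S head=2 tape=bb[b]_   (S,b)→(P,b,right)
state=P head=3 tape=bbb[_]   (P,_)→(S,a,left)
state=S head=2 tape=bb[b]a   (S,b)→(P,b,right)
state=P head=3 tape=bbb[a]   (P,a)→(R,a,left)
state=R head=2 tape=bb[b]a   (R,b)→(P,a,left)
state=P head=1 tape=b[b]aa   (P,b)→(R,b,right)
state=R head=2 tape=bb[a]a   (R,a)→(S,b,right)
state=S head=3 tape=bbb[a]   (S,a)→(P,_,left)
state=P head=2 tape=bb[b]_   (P,b)→(R,b,right)
state=R head=3 tape=bbb[_]   (R,_)→(H,a,left)
state=H head=2 tape=bb[b]a
The non-blank tape span at halt is bbba.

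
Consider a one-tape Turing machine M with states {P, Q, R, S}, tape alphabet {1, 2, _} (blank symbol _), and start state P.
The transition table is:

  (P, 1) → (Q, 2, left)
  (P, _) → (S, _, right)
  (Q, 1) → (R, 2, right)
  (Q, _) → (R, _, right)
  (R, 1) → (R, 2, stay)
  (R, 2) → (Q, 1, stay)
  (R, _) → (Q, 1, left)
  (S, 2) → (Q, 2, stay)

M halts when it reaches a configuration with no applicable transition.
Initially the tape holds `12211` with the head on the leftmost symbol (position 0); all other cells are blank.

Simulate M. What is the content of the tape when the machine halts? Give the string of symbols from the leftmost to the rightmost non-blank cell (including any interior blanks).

P | _[1]2211_   read 1 → write 2, move left, go to Q
Q | [_]22211_   read _ → write _, move right, go to R
R | _[2]2211_   read 2 → write 1, move stay, go to Q
Q | _[1]2211_   read 1 → write 2, move right, go to R
R | _2[2]211_   read 2 → write 1, move stay, go to Q
Q | _2[1]211_   read 1 → write 2, move right, go to R
R | _22[2]11_   read 2 → write 1, move stay, go to Q
Q | _22[1]11_   read 1 → write 2, move right, go to R
R | _222[1]1_   read 1 → write 2, move stay, go to R
R | _222[2]1_   read 2 → write 1, move stay, go to Q
Q | _222[1]1_   read 1 → write 2, move right, go to R
R | _2222[1]_   read 1 → write 2, move stay, go to R
R | _2222[2]_   read 2 → write 1, move stay, go to Q
Q | _2222[1]_   read 1 → write 2, move right, go to R
R | _22222[_]   read _ → write 1, move left, go to Q
Q | _2222[2]1
The non-blank tape span at halt is 222221.

222221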